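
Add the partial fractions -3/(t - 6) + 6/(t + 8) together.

Common denominator (t - 6)(t + 8). Numerator: -3(t + 8) + 6(t - 6) = (-3t - 24) + (6t - 36) = 3t - 60
Result: (3t - 60)/[(t - 6)(t + 8)]


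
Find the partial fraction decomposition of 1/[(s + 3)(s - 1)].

1/(s + 3)(s - 1) = P/(s + 3) + Q/(s - 1). P = 1/(-3 - 1) = -1/4, Q = 1/(1 + 3) = 1/4
Result: (-1/4)/(s + 3) + (1/4)/(s - 1)


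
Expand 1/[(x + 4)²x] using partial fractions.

Cover-up at x=0: γ = 1/(0 + 4)² = 1/16. Cover-up at x=-4: β = 1/(-4 - 0) = -1/4. Comparing x² coeff: α = -γ = -1/16
Result: (-1/16)/(x + 4) - (1/4)/(x + 4)² + (1/16)/x


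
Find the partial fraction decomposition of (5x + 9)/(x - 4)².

(5x + 9) = α(x - 4) + β. At x = 4: β = 5·4 + 9 = 29. Coeff of x: α = 5
Result: 5/(x - 4) + 29/(x - 4)²


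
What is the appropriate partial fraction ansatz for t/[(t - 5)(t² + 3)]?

Linear + irreducible quadratic: P/(t - 5) + (Qt + R)/(t² + 3)


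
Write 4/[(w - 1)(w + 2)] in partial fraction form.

4/(w - 1)(w + 2) = A/(w - 1) + B/(w + 2). A = 4/(1 + 2) = 4/3, B = 4/(-2 - 1) = -4/3
Result: (4/3)/(w - 1) - (4/3)/(w + 2)


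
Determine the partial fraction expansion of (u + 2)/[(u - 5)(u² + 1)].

At u=5: P = (1·5 + 2)/(5² + 1) = 7/26. Q = -P = -7/26, R = 1 - 5·P = -9/26
Result: (7/26)/(u - 5) - ((7/26)u + 9/26)/(u² + 1)


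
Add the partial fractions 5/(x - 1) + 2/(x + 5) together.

Common denominator (x - 1)(x + 5). Numerator: 5(x + 5) + 2(x - 1) = (5x + 25) + (2x - 2) = 7x + 23
Result: (7x + 23)/[(x - 1)(x + 5)]


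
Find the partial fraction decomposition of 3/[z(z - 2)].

3/z(z - 2) = α/z + β/(z - 2). α = 3/(0 - 2) = -3/2, β = 3/(2 - 0) = 3/2
Result: (-3/2)/z + (3/2)/(z - 2)


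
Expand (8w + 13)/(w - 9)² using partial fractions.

(8w + 13) = A(w - 9) + B. At w = 9: B = 8·9 + 13 = 85. Coeff of w: A = 8
Result: 8/(w - 9) + 85/(w - 9)²


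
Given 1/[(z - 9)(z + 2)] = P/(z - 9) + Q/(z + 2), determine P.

Cover-up at z = 9: P = 1/(9 + 2) = 1/11


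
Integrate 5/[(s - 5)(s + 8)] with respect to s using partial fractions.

Decompose: 5/[(s - 5)(s + 8)] = (5/13)/(s - 5) - (5/13)/(s + 8). Integrate each term: (5/13) ln|(s - 5)| - (5/13) ln|(s + 8)| + C


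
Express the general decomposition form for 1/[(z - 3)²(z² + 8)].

Repeated linear + quadratic: P/(z - 3) + Q/(z - 3)² + (Rz + S)/(z² + 8)


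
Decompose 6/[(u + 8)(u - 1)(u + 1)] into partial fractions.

Using cover-up method: α = 2/21, β = 1/3, γ = -3/7
Result: (2/21)/(u + 8) + (1/3)/(u - 1) - (3/7)/(u + 1)


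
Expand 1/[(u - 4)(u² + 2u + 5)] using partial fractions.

Cover-up at u = 4: A = 1/(4² + 2·4 + 5) = 1/29. Then B = -A = -1/29, C = -A·(2 + 4) = -6/29
Result: (1/29)/(u - 4) - ((1/29)u + 6/29)/(u² + 2u + 5)


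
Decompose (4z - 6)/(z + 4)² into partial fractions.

(4z - 6) = A(z + 4) + B. At z = -4: B = 4·(-4) - 6 = -22. Coeff of z: A = 4
Result: 4/(z + 4) - 22/(z + 4)²


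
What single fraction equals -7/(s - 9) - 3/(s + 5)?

Common denominator (s - 9)(s + 5). Numerator: -7(s + 5) - 3(s - 9) = (-7s - 35) - (3s - 27) = -10s - 8
Result: (-10s - 8)/[(s - 9)(s + 5)]


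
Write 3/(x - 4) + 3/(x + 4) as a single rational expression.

Common denominator (x - 4)(x + 4). Numerator: 3(x + 4) + 3(x - 4) = (3x + 12) + (3x - 12) = 6x
Result: (6x)/[(x - 4)(x + 4)]


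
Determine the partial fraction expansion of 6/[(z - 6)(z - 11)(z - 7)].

Using cover-up method: A = 6/5, B = 3/10, C = -3/2
Result: (6/5)/(z - 6) + (3/10)/(z - 11) - (3/2)/(z - 7)


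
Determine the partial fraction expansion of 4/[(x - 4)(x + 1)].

4/(x - 4)(x + 1) = A/(x - 4) + B/(x + 1). A = 4/(4 + 1) = 4/5, B = 4/(-1 - 4) = -4/5
Result: (4/5)/(x - 4) - (4/5)/(x + 1)


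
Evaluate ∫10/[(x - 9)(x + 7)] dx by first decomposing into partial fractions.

Decompose: 10/[(x - 9)(x + 7)] = (5/8)/(x - 9) - (5/8)/(x + 7). Integrate each term: (5/8) ln|(x - 9)| - (5/8) ln|(x + 7)| + C


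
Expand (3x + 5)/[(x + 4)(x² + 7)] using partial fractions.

At x=-4: α = (3·(-4) + 5)/((-4)² + 7) = -7/23. β = -α = 7/23, γ = 3 - (-4)·α = 41/23
Result: (-7/23)/(x + 4) + ((7/23)x + 41/23)/(x² + 7)


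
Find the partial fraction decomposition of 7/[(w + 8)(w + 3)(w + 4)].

Using cover-up method: P = 7/20, Q = 7/5, R = -7/4
Result: (7/20)/(w + 8) + (7/5)/(w + 3) - (7/4)/(w + 4)


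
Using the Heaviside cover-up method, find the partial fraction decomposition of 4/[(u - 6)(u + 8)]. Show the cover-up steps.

Cover (u - 6): set u=6, get A = 4/(6 + 8) = 2/7. Cover (u + 8): set u=-8, get B = 4/(-8 - 6) = -2/7.
Result: (2/7)/(u - 6) - (2/7)/(u + 8)


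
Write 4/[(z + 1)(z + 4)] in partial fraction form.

4/(z + 1)(z + 4) = A/(z + 1) + B/(z + 4). A = 4/(-1 + 4) = 4/3, B = 4/(-4 + 1) = -4/3
Result: (4/3)/(z + 1) - (4/3)/(z + 4)


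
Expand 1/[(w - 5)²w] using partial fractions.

Cover-up at w=0: C = 1/(0 - 5)² = 1/25. Cover-up at w=5: B = 1/(5 - 0) = 1/5. Comparing w² coeff: A = -C = -1/25
Result: (-1/25)/(w - 5) + (1/5)/(w - 5)² + (1/25)/w


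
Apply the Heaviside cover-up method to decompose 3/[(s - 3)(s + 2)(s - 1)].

Cover (s - 3), s=3: A = 3/[(3 + 2)(3 - 1)] = 3/10. Cover (s + 2), s=-2: B = 3/[(-2 - 3)(-2 - 1)] = 1/5. Cover (s - 1), s=1: C = 3/[(1 - 3)(1 + 2)] = -1/2.
Result: (3/10)/(s - 3) + (1/5)/(s + 2) - (1/2)/(s - 1)


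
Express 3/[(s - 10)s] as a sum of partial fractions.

3/(s - 10)s = α/(s - 10) + β/s. α = 3/(10 - 0) = 3/10, β = 3/(0 - 10) = -3/10
Result: (3/10)/(s - 10) - (3/10)/s


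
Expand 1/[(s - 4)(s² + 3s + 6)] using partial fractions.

Cover-up at s = 4: α = 1/(4² + 3·4 + 6) = 1/34. Then β = -α = -1/34, γ = -α·(3 + 4) = -7/34
Result: (1/34)/(s - 4) - ((1/34)s + 7/34)/(s² + 3s + 6)


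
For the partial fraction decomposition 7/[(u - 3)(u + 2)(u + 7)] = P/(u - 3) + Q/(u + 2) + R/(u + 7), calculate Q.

Cover-up at u = -2: Q = 7/[(-2 - 3)(-2 + 7)] = 7/[(-5)(5)] = -7/25


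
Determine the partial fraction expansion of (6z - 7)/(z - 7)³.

(6z - 7) = A(z - 7)² + B(z - 7) + C. At z = 7: C = 6·7 - 7 = 35. Coefficients: A = 0, B = 6
Result: 6/(z - 7)² + 35/(z - 7)³


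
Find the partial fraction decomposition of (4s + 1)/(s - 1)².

(4s + 1) = P(s - 1) + Q. At s = 1: Q = 4·1 + 1 = 5. Coeff of s: P = 4
Result: 4/(s - 1) + 5/(s - 1)²


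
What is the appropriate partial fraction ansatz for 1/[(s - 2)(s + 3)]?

Distinct linear factors: α/(s - 2) + β/(s + 3)


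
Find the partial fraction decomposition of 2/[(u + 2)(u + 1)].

2/(u + 2)(u + 1) = α/(u + 2) + β/(u + 1). α = 2/(-2 + 1) = -2, β = 2/(-1 + 2) = 2
Result: -2/(u + 2) + 2/(u + 1)


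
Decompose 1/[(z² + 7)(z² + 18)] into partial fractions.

Coefficient matching gives P = R = 0, Q = 1/(18-7) = 1/11, S = -Q = -1/11
Result: (1/11)/(z² + 7) - (1/11)/(z² + 18)


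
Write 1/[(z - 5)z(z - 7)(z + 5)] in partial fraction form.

Using Heaviside cover-up: (-1/100)/(z - 5) + (1/175)/z + (1/168)/(z - 7) - (1/600)/(z + 5)


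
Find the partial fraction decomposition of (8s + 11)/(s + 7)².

(8s + 11) = P(s + 7) + Q. At s = -7: Q = 8·(-7) + 11 = -45. Coeff of s: P = 8
Result: 8/(s + 7) - 45/(s + 7)²


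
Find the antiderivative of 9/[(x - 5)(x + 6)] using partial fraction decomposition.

Decompose: 9/[(x - 5)(x + 6)] = (9/11)/(x - 5) - (9/11)/(x + 6). Integrate each term: (9/11) ln|(x - 5)| - (9/11) ln|(x + 6)| + C


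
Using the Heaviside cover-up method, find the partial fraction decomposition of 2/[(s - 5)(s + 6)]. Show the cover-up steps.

Cover (s - 5): set s=5, get A = 2/(5 + 6) = 2/11. Cover (s + 6): set s=-6, get B = 2/(-6 - 5) = -2/11.
Result: (2/11)/(s - 5) - (2/11)/(s + 6)


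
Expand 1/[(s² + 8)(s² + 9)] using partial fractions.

Coefficient matching gives A = C = 0, B = 1/(9-8) = 1, D = -B = -1
Result: 1/(s² + 8) - 1/(s² + 9)


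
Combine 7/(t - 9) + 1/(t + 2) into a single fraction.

Common denominator (t - 9)(t + 2). Numerator: 7(t + 2) + 1(t - 9) = (7t + 14) + (t - 9) = 8t + 5
Result: (8t + 5)/[(t - 9)(t + 2)]


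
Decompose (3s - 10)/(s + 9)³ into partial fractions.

(3s - 10) = P(s + 9)² + Q(s + 9) + R. At s = -9: R = 3·(-9) - 10 = -37. Coefficients: P = 0, Q = 3
Result: 3/(s + 9)² - 37/(s + 9)³


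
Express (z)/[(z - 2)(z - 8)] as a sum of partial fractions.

At z=2: A = (1·2 + 0)/(2 - 8) = -1/3. At z=8: B = (1·8 + 0)/(8 - 2) = 4/3
Result: (-1/3)/(z - 2) + (4/3)/(z - 8)


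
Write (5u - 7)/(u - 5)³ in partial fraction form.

(5u - 7) = P(u - 5)² + Q(u - 5) + R. At u = 5: R = 5·5 - 7 = 18. Coefficients: P = 0, Q = 5
Result: 5/(u - 5)² + 18/(u - 5)³


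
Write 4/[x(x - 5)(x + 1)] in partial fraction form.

Using cover-up method: P = -4/5, Q = 2/15, R = 2/3
Result: (-4/5)/x + (2/15)/(x - 5) + (2/3)/(x + 1)


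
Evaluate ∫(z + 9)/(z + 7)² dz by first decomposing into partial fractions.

Decompose: α = 1, β = 1·(-7) + 9 = 2, so (z + 9)/(z + 7)² = 1/(z + 7) + 2/(z + 7)². Integrate: ∫ α/(z + 7) dz = ln|(z + 7)|; ∫ β/(z + 7)² dz = -2/(z + 7). Sum: ln|(z + 7)| - 2/(z + 7) + C


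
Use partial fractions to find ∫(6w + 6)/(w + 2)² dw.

Decompose: α = 6, β = 6·(-2) + 6 = -6, so (6w + 6)/(w + 2)² = 6/(w + 2) - 6/(w + 2)². Integrate: ∫ α/(w + 2) dw = 6 ln|(w + 2)|; ∫ β/(w + 2)² dw = 6/(w + 2). Sum: 6 ln|(w + 2)| + 6/(w + 2) + C


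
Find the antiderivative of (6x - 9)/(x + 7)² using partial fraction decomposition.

Decompose: α = 6, β = 6·(-7) - 9 = -51, so (6x - 9)/(x + 7)² = 6/(x + 7) - 51/(x + 7)². Integrate: ∫ α/(x + 7) dx = 6 ln|(x + 7)|; ∫ β/(x + 7)² dx = 51/(x + 7). Sum: 6 ln|(x + 7)| + 51/(x + 7) + C


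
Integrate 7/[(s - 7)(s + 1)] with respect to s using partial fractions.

Decompose: 7/[(s - 7)(s + 1)] = (7/8)/(s - 7) - (7/8)/(s + 1). Integrate each term: (7/8) ln|(s - 7)| - (7/8) ln|(s + 1)| + C


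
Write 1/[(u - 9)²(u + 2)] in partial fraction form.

Cover-up at u=-2: γ = 1/(-2 - 9)² = 1/121. Cover-up at u=9: β = 1/(9 + 2) = 1/11. Comparing u² coeff: α = -γ = -1/121
Result: (-1/121)/(u - 9) + (1/11)/(u - 9)² + (1/121)/(u + 2)


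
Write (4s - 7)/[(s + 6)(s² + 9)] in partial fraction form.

At s=-6: α = (4·(-6) - 7)/((-6)² + 9) = -31/45. β = -α = 31/45, γ = 4 - (-6)·α = -2/15
Result: (-31/45)/(s + 6) + ((31/45)s - 2/15)/(s² + 9)


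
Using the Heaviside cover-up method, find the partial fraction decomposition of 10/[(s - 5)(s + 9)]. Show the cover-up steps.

Cover (s - 5): set s=5, get A = 10/(5 + 9) = 5/7. Cover (s + 9): set s=-9, get B = 10/(-9 - 5) = -5/7.
Result: (5/7)/(s - 5) - (5/7)/(s + 9)


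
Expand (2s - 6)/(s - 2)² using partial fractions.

(2s - 6) = P(s - 2) + Q. At s = 2: Q = 2·2 - 6 = -2. Coeff of s: P = 2
Result: 2/(s - 2) - 2/(s - 2)²


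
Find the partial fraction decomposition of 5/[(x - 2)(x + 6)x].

Using cover-up method: P = 5/16, Q = 5/48, R = -5/12
Result: (5/16)/(x - 2) + (5/48)/(x + 6) - (5/12)/x


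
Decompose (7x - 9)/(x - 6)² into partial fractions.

(7x - 9) = A(x - 6) + B. At x = 6: B = 7·6 - 9 = 33. Coeff of x: A = 7
Result: 7/(x - 6) + 33/(x - 6)²


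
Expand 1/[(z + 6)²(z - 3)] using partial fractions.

Cover-up at z=3: R = 1/(3 + 6)² = 1/81. Cover-up at z=-6: Q = 1/(-6 - 3) = -1/9. Comparing z² coeff: P = -R = -1/81
Result: (-1/81)/(z + 6) - (1/9)/(z + 6)² + (1/81)/(z - 3)


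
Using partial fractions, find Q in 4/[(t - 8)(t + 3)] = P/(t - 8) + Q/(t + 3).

Cover-up at t = -3: Q = 4/(-3 - 8) = -4/11


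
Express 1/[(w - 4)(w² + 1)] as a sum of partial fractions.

Cover-up at w = 4: P = 1/(4² + 1) = 1/17. Then Q = -P = -1/17, R = -P·(0 + 4) = -4/17
Result: (1/17)/(w - 4) - ((1/17)w + 4/17)/(w² + 1)


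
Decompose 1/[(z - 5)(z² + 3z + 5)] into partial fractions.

Cover-up at z = 5: P = 1/(5² + 3·5 + 5) = 1/45. Then Q = -P = -1/45, R = -P·(3 + 5) = -8/45
Result: (1/45)/(z - 5) - ((1/45)z + 8/45)/(z² + 3z + 5)


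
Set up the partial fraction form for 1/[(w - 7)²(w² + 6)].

Repeated linear + quadratic: α/(w - 7) + β/(w - 7)² + (γw + δ)/(w² + 6)


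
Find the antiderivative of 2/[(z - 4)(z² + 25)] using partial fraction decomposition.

Cover-up at z=4: α = 2/(4²+25) = 2/41. Coeff matching: β = -2/41, γ = -8/41. Decomposition: (2/41)/(z - 4) - ((2/41)z + 8/41)/(z² + 25). Integrate: linear → ln, quadratic → (1/2)ln + arctan: (2/41) ln|(z - 4)| - (1/41) ln(z² + 25) - (8/205) arctan(z/5) + C


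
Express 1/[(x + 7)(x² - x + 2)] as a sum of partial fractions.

Cover-up at x = -7: α = 1/((-7)² - 1·(-7) + 2) = 1/58. Then β = -α = -1/58, γ = -α·(-1 - 7) = 4/29
Result: (1/58)/(x + 7) - ((1/58)x - 4/29)/(x² - x + 2)


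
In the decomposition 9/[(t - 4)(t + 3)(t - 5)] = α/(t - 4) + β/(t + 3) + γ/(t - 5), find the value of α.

Cover-up at t = 4: α = 9/[(4 + 3)(4 - 5)] = 9/[(7)(-1)] = -9/7


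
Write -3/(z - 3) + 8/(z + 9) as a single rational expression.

Common denominator (z - 3)(z + 9). Numerator: -3(z + 9) + 8(z - 3) = (-3z - 27) + (8z - 24) = 5z - 51
Result: (5z - 51)/[(z - 3)(z + 9)]


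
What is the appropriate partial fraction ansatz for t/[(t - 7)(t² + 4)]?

Linear + irreducible quadratic: A/(t - 7) + (Bt + C)/(t² + 4)


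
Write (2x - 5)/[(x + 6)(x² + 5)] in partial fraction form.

At x=-6: α = (2·(-6) - 5)/((-6)² + 5) = -17/41. β = -α = 17/41, γ = 2 - (-6)·α = -20/41
Result: (-17/41)/(x + 6) + ((17/41)x - 20/41)/(x² + 5)


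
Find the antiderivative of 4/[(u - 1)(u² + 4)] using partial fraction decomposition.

Cover-up at u=1: A = 4/(1²+4) = 4/5. Coeff matching: B = -4/5, C = -4/5. Decomposition: (4/5)/(u - 1) - ((4/5)u + 4/5)/(u² + 4). Integrate: linear → ln, quadratic → (1/2)ln + arctan: (4/5) ln|(u - 1)| - (2/5) ln(u² + 4) - (2/5) arctan(u/2) + C


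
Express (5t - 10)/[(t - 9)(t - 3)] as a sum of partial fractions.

At t=9: P = (5·9 - 10)/(9 - 3) = 35/6. At t=3: Q = (5·3 - 10)/(3 - 9) = -5/6
Result: (35/6)/(t - 9) - (5/6)/(t - 3)


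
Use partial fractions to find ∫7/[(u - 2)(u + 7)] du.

Decompose: 7/[(u - 2)(u + 7)] = (7/9)/(u - 2) - (7/9)/(u + 7). Integrate each term: (7/9) ln|(u - 2)| - (7/9) ln|(u + 7)| + C


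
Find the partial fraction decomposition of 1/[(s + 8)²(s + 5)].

Cover-up at s=-5: R = 1/(-5 + 8)² = 1/9. Cover-up at s=-8: Q = 1/(-8 + 5) = -1/3. Comparing s² coeff: P = -R = -1/9
Result: (-1/9)/(s + 8) - (1/3)/(s + 8)² + (1/9)/(s + 5)


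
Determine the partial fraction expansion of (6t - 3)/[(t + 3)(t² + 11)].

At t=-3: P = (6·(-3) - 3)/((-3)² + 11) = -21/20. Q = -P = 21/20, R = 6 - (-3)·P = 57/20
Result: (-21/20)/(t + 3) + ((21/20)t + 57/20)/(t² + 11)


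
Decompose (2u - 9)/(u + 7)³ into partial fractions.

(2u - 9) = A(u + 7)² + B(u + 7) + C. At u = -7: C = 2·(-7) - 9 = -23. Coefficients: A = 0, B = 2
Result: 2/(u + 7)² - 23/(u + 7)³


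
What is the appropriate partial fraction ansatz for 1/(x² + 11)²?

Repeated quadratic factor: (Px + Q)/(x² + 11) + (Rx + S)/(x² + 11)²


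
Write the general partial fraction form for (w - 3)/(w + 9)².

Repeated linear factor: A/(w + 9) + B/(w + 9)²


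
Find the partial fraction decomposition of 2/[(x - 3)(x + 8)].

2/(x - 3)(x + 8) = α/(x - 3) + β/(x + 8). α = 2/(3 + 8) = 2/11, β = 2/(-8 - 3) = -2/11
Result: (2/11)/(x - 3) - (2/11)/(x + 8)


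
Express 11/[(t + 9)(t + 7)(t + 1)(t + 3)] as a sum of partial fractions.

Using Heaviside cover-up: (-11/96)/(t + 9) + (11/48)/(t + 7) + (11/96)/(t + 1) - (11/48)/(t + 3)


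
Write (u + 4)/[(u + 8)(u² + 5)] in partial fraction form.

At u=-8: α = (1·(-8) + 4)/((-8)² + 5) = -4/69. β = -α = 4/69, γ = 1 - (-8)·α = 37/69
Result: (-4/69)/(u + 8) + ((4/69)u + 37/69)/(u² + 5)


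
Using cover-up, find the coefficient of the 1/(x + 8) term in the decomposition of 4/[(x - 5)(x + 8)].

Cover (x + 8), set x=-8: 4/((x - 5) at x=-8) = 4/(-13) = -4/13


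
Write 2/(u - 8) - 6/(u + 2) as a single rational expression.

Common denominator (u - 8)(u + 2). Numerator: 2(u + 2) - 6(u - 8) = (2u + 4) - (6u - 48) = -4u + 52
Result: (-4u + 52)/[(u - 8)(u + 2)]


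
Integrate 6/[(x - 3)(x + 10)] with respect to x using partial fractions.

Decompose: 6/[(x - 3)(x + 10)] = (6/13)/(x - 3) - (6/13)/(x + 10). Integrate each term: (6/13) ln|(x - 3)| - (6/13) ln|(x + 10)| + C


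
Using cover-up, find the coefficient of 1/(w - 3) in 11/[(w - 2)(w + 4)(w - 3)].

Cover (w - 3), set w=3: 11/[(3 - 2)(3 + 4)] = 11/7


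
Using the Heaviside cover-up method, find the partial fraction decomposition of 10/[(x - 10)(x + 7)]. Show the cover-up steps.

Cover (x - 10): set x=10, get P = 10/(10 + 7) = 10/17. Cover (x + 7): set x=-7, get Q = 10/(-7 - 10) = -10/17.
Result: (10/17)/(x - 10) - (10/17)/(x + 7)


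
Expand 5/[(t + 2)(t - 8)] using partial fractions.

5/(t + 2)(t - 8) = A/(t + 2) + B/(t - 8). A = 5/(-2 - 8) = -1/2, B = 5/(8 + 2) = 1/2
Result: (-1/2)/(t + 2) + (1/2)/(t - 8)


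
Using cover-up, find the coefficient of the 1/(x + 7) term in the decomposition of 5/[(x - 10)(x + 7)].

Cover (x + 7), set x=-7: 5/((x - 10) at x=-7) = 5/(-17) = -5/17


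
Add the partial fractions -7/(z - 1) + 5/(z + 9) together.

Common denominator (z - 1)(z + 9). Numerator: -7(z + 9) + 5(z - 1) = (-7z - 63) + (5z - 5) = -2z - 68
Result: (-2z - 68)/[(z - 1)(z + 9)]


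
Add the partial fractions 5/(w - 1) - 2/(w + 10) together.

Common denominator (w - 1)(w + 10). Numerator: 5(w + 10) - 2(w - 1) = (5w + 50) - (2w - 2) = 3w + 52
Result: (3w + 52)/[(w - 1)(w + 10)]


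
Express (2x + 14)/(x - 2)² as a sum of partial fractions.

(2x + 14) = α(x - 2) + β. At x = 2: β = 2·2 + 14 = 18. Coeff of x: α = 2
Result: 2/(x - 2) + 18/(x - 2)²


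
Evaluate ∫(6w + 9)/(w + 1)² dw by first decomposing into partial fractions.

Decompose: α = 6, β = 6·(-1) + 9 = 3, so (6w + 9)/(w + 1)² = 6/(w + 1) + 3/(w + 1)². Integrate: ∫ α/(w + 1) dw = 6 ln|(w + 1)|; ∫ β/(w + 1)² dw = -3/(w + 1). Sum: 6 ln|(w + 1)| - 3/(w + 1) + C


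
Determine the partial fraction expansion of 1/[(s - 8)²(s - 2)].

Cover-up at s=2: γ = 1/(2 - 8)² = 1/36. Cover-up at s=8: β = 1/(8 - 2) = 1/6. Comparing s² coeff: α = -γ = -1/36
Result: (-1/36)/(s - 8) + (1/6)/(s - 8)² + (1/36)/(s - 2)


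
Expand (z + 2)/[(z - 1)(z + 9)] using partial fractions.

At z=1: A = (1·1 + 2)/(1 + 9) = 3/10. At z=-9: B = (1·(-9) + 2)/(-9 - 1) = 7/10
Result: (3/10)/(z - 1) + (7/10)/(z + 9)


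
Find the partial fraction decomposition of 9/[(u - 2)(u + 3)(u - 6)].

Using cover-up method: P = -9/20, Q = 1/5, R = 1/4
Result: (-9/20)/(u - 2) + (1/5)/(u + 3) + (1/4)/(u - 6)


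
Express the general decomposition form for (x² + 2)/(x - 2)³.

Repeated linear factor (power 3): α/(x - 2) + β/(x - 2)² + γ/(x - 2)³


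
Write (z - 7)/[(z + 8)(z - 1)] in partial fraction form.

At z=-8: α = (1·(-8) - 7)/(-8 - 1) = 5/3. At z=1: β = (1·1 - 7)/(1 + 8) = -2/3
Result: (5/3)/(z + 8) - (2/3)/(z - 1)


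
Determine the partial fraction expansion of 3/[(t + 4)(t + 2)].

3/(t + 4)(t + 2) = P/(t + 4) + Q/(t + 2). P = 3/(-4 + 2) = -3/2, Q = 3/(-2 + 4) = 3/2
Result: (-3/2)/(t + 4) + (3/2)/(t + 2)


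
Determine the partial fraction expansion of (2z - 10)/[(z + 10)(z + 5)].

At z=-10: α = (2·(-10) - 10)/(-10 + 5) = 6. At z=-5: β = (2·(-5) - 10)/(-5 + 10) = -4
Result: 6/(z + 10) - 4/(z + 5)


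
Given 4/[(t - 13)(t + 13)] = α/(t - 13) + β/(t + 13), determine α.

Cover-up at t = 13: α = 4/(13 + 13) = 4/26 = 2/13


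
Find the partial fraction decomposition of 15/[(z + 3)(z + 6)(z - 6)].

Using cover-up method: A = -5/9, B = 5/12, C = 5/36
Result: (-5/9)/(z + 3) + (5/12)/(z + 6) + (5/36)/(z - 6)


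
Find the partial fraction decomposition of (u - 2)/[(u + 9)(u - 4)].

At u=-9: P = (1·(-9) - 2)/(-9 - 4) = 11/13. At u=4: Q = (1·4 - 2)/(4 + 9) = 2/13
Result: (11/13)/(u + 9) + (2/13)/(u - 4)


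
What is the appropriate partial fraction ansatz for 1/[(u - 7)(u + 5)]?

Distinct linear factors: α/(u - 7) + β/(u + 5)


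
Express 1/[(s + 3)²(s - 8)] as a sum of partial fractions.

Cover-up at s=8: C = 1/(8 + 3)² = 1/121. Cover-up at s=-3: B = 1/(-3 - 8) = -1/11. Comparing s² coeff: A = -C = -1/121
Result: (-1/121)/(s + 3) - (1/11)/(s + 3)² + (1/121)/(s - 8)


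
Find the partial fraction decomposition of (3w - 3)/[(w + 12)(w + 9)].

At w=-12: α = (3·(-12) - 3)/(-12 + 9) = 13. At w=-9: β = (3·(-9) - 3)/(-9 + 12) = -10
Result: 13/(w + 12) - 10/(w + 9)


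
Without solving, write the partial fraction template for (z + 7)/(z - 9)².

Repeated linear factor: A/(z - 9) + B/(z - 9)²


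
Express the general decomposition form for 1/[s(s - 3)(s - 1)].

Three distinct linear factors: α/s + β/(s - 3) + γ/(s - 1)


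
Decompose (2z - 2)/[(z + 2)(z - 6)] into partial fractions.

At z=-2: P = (2·(-2) - 2)/(-2 - 6) = 3/4. At z=6: Q = (2·6 - 2)/(6 + 2) = 5/4
Result: (3/4)/(z + 2) + (5/4)/(z - 6)


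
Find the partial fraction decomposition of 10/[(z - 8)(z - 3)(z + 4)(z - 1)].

Using Heaviside cover-up: (1/42)/(z - 8) - (1/7)/(z - 3) - (1/42)/(z + 4) + (1/7)/(z - 1)


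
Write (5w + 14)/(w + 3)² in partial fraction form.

(5w + 14) = A(w + 3) + B. At w = -3: B = 5·(-3) + 14 = -1. Coeff of w: A = 5
Result: 5/(w + 3) - 1/(w + 3)²


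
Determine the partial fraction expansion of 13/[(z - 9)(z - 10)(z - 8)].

Using cover-up method: A = -13, B = 13/2, C = 13/2
Result: -13/(z - 9) + (13/2)/(z - 10) + (13/2)/(z - 8)


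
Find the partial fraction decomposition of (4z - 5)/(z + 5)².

(4z - 5) = α(z + 5) + β. At z = -5: β = 4·(-5) - 5 = -25. Coeff of z: α = 4
Result: 4/(z + 5) - 25/(z + 5)²


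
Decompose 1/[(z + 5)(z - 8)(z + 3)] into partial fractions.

Using cover-up method: P = 1/26, Q = 1/143, R = -1/22
Result: (1/26)/(z + 5) + (1/143)/(z - 8) - (1/22)/(z + 3)


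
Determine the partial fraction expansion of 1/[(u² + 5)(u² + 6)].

Coefficient matching gives A = C = 0, B = 1/(6-5) = 1, D = -B = -1
Result: 1/(u² + 5) - 1/(u² + 6)


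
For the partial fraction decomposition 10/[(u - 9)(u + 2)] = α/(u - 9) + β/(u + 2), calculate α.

Cover-up at u = 9: α = 10/(9 + 2) = 10/11


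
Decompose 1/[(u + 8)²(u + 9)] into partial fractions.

Cover-up at u=-9: C = 1/(-9 + 8)² = 1. Cover-up at u=-8: B = 1/(-8 + 9) = 1. Comparing u² coeff: A = -C = -1
Result: -1/(u + 8) + 1/(u + 8)² + 1/(u + 9)


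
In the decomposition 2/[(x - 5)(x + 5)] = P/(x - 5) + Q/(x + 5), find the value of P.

Cover-up at x = 5: P = 2/(5 + 5) = 2/10 = 1/5


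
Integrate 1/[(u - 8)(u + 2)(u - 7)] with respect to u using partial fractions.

Cover-up: α = 1/10, β = 1/90, γ = -1/9. Decomposition: (1/10)/(u - 8) + (1/90)/(u + 2) - (1/9)/(u - 7). Integrate each term: (1/10) ln|(u - 8)| + (1/90) ln|(u + 2)| - (1/9) ln|(u - 7)| + C


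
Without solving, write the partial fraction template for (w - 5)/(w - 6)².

Repeated linear factor: α/(w - 6) + β/(w - 6)²


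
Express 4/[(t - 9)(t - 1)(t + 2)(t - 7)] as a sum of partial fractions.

Using Heaviside cover-up: (1/44)/(t - 9) + (1/36)/(t - 1) - (4/297)/(t + 2) - (1/27)/(t - 7)


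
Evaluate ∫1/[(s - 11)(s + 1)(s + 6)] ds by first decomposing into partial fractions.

Cover-up: A = 1/204, B = -1/60, C = 1/85. Decomposition: (1/204)/(s - 11) - (1/60)/(s + 1) + (1/85)/(s + 6). Integrate each term: (1/204) ln|(s - 11)| - (1/60) ln|(s + 1)| + (1/85) ln|(s + 6)| + C


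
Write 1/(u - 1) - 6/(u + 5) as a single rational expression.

Common denominator (u - 1)(u + 5). Numerator: 1(u + 5) - 6(u - 1) = (u + 5) - (6u - 6) = -5u + 11
Result: (-5u + 11)/[(u - 1)(u + 5)]


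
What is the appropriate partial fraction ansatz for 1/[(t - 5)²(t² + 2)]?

Repeated linear + quadratic: α/(t - 5) + β/(t - 5)² + (γt + δ)/(t² + 2)


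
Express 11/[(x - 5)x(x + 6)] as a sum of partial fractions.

Using cover-up method: P = 1/5, Q = -11/30, R = 1/6
Result: (1/5)/(x - 5) - (11/30)/x + (1/6)/(x + 6)


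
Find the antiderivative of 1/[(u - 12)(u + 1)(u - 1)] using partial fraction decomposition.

Cover-up: P = 1/143, Q = 1/26, R = -1/22. Decomposition: (1/143)/(u - 12) + (1/26)/(u + 1) - (1/22)/(u - 1). Integrate each term: (1/143) ln|(u - 12)| + (1/26) ln|(u + 1)| - (1/22) ln|(u - 1)| + C


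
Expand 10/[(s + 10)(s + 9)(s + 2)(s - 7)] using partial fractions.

Using Heaviside cover-up: (-5/68)/(s + 10) + (5/56)/(s + 9) - (5/252)/(s + 2) + (5/1224)/(s - 7)


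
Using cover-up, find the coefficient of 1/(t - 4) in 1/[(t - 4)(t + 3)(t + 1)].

Cover (t - 4), set t=4: 1/[(4 + 3)(4 + 1)] = 1/35


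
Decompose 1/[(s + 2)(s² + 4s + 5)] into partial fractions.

Cover-up at s = -2: P = 1/((-2)² + 4·(-2) + 5) = 1. Then Q = -P = -1, R = -P·(4 - 2) = -2
Result: 1/(s + 2) - (s + 2)/(s² + 4s + 5)


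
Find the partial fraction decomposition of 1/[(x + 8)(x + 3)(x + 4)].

Using cover-up method: A = 1/20, B = 1/5, C = -1/4
Result: (1/20)/(x + 8) + (1/5)/(x + 3) - (1/4)/(x + 4)


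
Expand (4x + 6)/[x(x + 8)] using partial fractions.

At x=0: α = (4·0 + 6)/(0 + 8) = 3/4. At x=-8: β = (4·(-8) + 6)/(-8 - 0) = 13/4
Result: (3/4)/x + (13/4)/(x + 8)


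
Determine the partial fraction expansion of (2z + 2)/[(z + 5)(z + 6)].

At z=-5: P = (2·(-5) + 2)/(-5 + 6) = -8. At z=-6: Q = (2·(-6) + 2)/(-6 + 5) = 10
Result: -8/(z + 5) + 10/(z + 6)


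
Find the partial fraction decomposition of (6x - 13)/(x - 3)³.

(6x - 13) = α(x - 3)² + β(x - 3) + γ. At x = 3: γ = 6·3 - 13 = 5. Coefficients: α = 0, β = 6
Result: 6/(x - 3)² + 5/(x - 3)³


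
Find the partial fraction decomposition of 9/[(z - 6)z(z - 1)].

Using cover-up method: P = 3/10, Q = 3/2, R = -9/5
Result: (3/10)/(z - 6) + (3/2)/z - (9/5)/(z - 1)


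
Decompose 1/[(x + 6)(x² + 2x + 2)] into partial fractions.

Cover-up at x = -6: α = 1/((-6)² + 2·(-6) + 2) = 1/26. Then β = -α = -1/26, γ = -α·(2 - 6) = 2/13
Result: (1/26)/(x + 6) - ((1/26)x - 2/13)/(x² + 2x + 2)


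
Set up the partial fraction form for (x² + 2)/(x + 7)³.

Repeated linear factor (power 3): α/(x + 7) + β/(x + 7)² + γ/(x + 7)³


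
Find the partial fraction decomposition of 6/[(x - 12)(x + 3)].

6/(x - 12)(x + 3) = P/(x - 12) + Q/(x + 3). P = 6/(12 + 3) = 2/5, Q = 6/(-3 - 12) = -2/5
Result: (2/5)/(x - 12) - (2/5)/(x + 3)


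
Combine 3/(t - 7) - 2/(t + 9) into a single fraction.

Common denominator (t - 7)(t + 9). Numerator: 3(t + 9) - 2(t - 7) = (3t + 27) - (2t - 14) = t + 41
Result: (t + 41)/[(t - 7)(t + 9)]


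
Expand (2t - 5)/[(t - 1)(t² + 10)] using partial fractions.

At t=1: α = (2·1 - 5)/(1² + 10) = -3/11. β = -α = 3/11, γ = 2 - 1·α = 25/11
Result: (-3/11)/(t - 1) + ((3/11)t + 25/11)/(t² + 10)


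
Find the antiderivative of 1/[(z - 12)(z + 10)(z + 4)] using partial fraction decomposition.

Cover-up: A = 1/352, B = 1/132, C = -1/96. Decomposition: (1/352)/(z - 12) + (1/132)/(z + 10) - (1/96)/(z + 4). Integrate each term: (1/352) ln|(z - 12)| + (1/132) ln|(z + 10)| - (1/96) ln|(z + 4)| + C


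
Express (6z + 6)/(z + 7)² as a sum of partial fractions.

(6z + 6) = α(z + 7) + β. At z = -7: β = 6·(-7) + 6 = -36. Coeff of z: α = 6
Result: 6/(z + 7) - 36/(z + 7)²


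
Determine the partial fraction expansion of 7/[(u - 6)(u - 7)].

7/(u - 6)(u - 7) = α/(u - 6) + β/(u - 7). α = 7/(6 - 7) = -7, β = 7/(7 - 6) = 7
Result: -7/(u - 6) + 7/(u - 7)


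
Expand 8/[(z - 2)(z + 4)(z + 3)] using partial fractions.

Using cover-up method: α = 4/15, β = 4/3, γ = -8/5
Result: (4/15)/(z - 2) + (4/3)/(z + 4) - (8/5)/(z + 3)


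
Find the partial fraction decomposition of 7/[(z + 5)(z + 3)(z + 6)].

Using cover-up method: P = -7/2, Q = 7/6, R = 7/3
Result: (-7/2)/(z + 5) + (7/6)/(z + 3) + (7/3)/(z + 6)


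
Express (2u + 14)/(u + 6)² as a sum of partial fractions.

(2u + 14) = α(u + 6) + β. At u = -6: β = 2·(-6) + 14 = 2. Coeff of u: α = 2
Result: 2/(u + 6) + 2/(u + 6)²


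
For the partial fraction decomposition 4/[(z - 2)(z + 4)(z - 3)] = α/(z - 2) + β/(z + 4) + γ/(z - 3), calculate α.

Cover-up at z = 2: α = 4/[(2 + 4)(2 - 3)] = 4/[(6)(-1)] = -4/6 = -2/3


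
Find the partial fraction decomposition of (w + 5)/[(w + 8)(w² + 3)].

At w=-8: P = (1·(-8) + 5)/((-8)² + 3) = -3/67. Q = -P = 3/67, R = 1 - (-8)·P = 43/67
Result: (-3/67)/(w + 8) + ((3/67)w + 43/67)/(w² + 3)


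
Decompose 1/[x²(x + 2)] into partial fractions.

Cover-up at x=-2: C = 1/(-2 - 0)² = 1/4. Cover-up at x=0: B = 1/(0 + 2) = 1/2. Comparing x² coeff: A = -C = -1/4
Result: (-1/4)/x + (1/2)/x² + (1/4)/(x + 2)


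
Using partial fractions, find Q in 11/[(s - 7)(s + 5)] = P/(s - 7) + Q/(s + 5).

Cover-up at s = -5: Q = 11/(-5 - 7) = -11/12


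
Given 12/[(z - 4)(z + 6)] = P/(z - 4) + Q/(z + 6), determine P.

Cover-up at z = 4: P = 12/(4 + 6) = 12/10 = 6/5


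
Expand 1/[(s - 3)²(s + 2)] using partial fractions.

Cover-up at s=-2: C = 1/(-2 - 3)² = 1/25. Cover-up at s=3: B = 1/(3 + 2) = 1/5. Comparing s² coeff: A = -C = -1/25
Result: (-1/25)/(s - 3) + (1/5)/(s - 3)² + (1/25)/(s + 2)


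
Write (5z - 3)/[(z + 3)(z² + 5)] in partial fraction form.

At z=-3: α = (5·(-3) - 3)/((-3)² + 5) = -9/7. β = -α = 9/7, γ = 5 - (-3)·α = 8/7
Result: (-9/7)/(z + 3) + ((9/7)z + 8/7)/(z² + 5)


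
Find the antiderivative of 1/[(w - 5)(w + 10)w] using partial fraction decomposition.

Cover-up: P = 1/75, Q = 1/150, R = -1/50. Decomposition: (1/75)/(w - 5) + (1/150)/(w + 10) - (1/50)/w. Integrate each term: (1/75) ln|(w - 5)| + (1/150) ln|(w + 10)| - (1/50) ln|w| + C


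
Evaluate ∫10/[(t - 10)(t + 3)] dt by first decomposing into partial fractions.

Decompose: 10/[(t - 10)(t + 3)] = (10/13)/(t - 10) - (10/13)/(t + 3). Integrate each term: (10/13) ln|(t - 10)| - (10/13) ln|(t + 3)| + C


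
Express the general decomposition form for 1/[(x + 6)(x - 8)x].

Three distinct linear factors: P/(x + 6) + Q/(x - 8) + R/x


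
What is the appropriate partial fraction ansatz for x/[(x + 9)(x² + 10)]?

Linear + irreducible quadratic: P/(x + 9) + (Qx + R)/(x² + 10)


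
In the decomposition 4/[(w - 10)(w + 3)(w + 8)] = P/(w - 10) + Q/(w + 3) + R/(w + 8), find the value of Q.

Cover-up at w = -3: Q = 4/[(-3 - 10)(-3 + 8)] = 4/[(-13)(5)] = -4/65


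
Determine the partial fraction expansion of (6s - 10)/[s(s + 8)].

At s=0: P = (6·0 - 10)/(0 + 8) = -5/4. At s=-8: Q = (6·(-8) - 10)/(-8 - 0) = 29/4
Result: (-5/4)/s + (29/4)/(s + 8)


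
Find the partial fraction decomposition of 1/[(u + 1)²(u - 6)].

Cover-up at u=6: C = 1/(6 + 1)² = 1/49. Cover-up at u=-1: B = 1/(-1 - 6) = -1/7. Comparing u² coeff: A = -C = -1/49
Result: (-1/49)/(u + 1) - (1/7)/(u + 1)² + (1/49)/(u - 6)


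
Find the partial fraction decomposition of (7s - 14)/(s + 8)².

(7s - 14) = P(s + 8) + Q. At s = -8: Q = 7·(-8) - 14 = -70. Coeff of s: P = 7
Result: 7/(s + 8) - 70/(s + 8)²


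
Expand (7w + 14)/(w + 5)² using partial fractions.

(7w + 14) = P(w + 5) + Q. At w = -5: Q = 7·(-5) + 14 = -21. Coeff of w: P = 7
Result: 7/(w + 5) - 21/(w + 5)²


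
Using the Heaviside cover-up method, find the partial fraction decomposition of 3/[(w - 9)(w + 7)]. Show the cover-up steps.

Cover (w - 9): set w=9, get P = 3/(9 + 7) = 3/16. Cover (w + 7): set w=-7, get Q = 3/(-7 - 9) = -3/16.
Result: (3/16)/(w - 9) - (3/16)/(w + 7)


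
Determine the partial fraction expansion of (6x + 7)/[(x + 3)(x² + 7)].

At x=-3: P = (6·(-3) + 7)/((-3)² + 7) = -11/16. Q = -P = 11/16, R = 6 - (-3)·P = 63/16
Result: (-11/16)/(x + 3) + ((11/16)x + 63/16)/(x² + 7)


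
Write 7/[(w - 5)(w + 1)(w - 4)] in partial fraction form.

Using cover-up method: α = 7/6, β = 7/30, γ = -7/5
Result: (7/6)/(w - 5) + (7/30)/(w + 1) - (7/5)/(w - 4)


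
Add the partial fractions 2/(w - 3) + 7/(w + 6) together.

Common denominator (w - 3)(w + 6). Numerator: 2(w + 6) + 7(w - 3) = (2w + 12) + (7w - 21) = 9w - 9
Result: (9w - 9)/[(w - 3)(w + 6)]


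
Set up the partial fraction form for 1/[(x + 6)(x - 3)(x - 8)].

Three distinct linear factors: α/(x + 6) + β/(x - 3) + γ/(x - 8)


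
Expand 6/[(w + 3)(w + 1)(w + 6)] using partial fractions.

Using cover-up method: A = -1, B = 3/5, C = 2/5
Result: -1/(w + 3) + (3/5)/(w + 1) + (2/5)/(w + 6)


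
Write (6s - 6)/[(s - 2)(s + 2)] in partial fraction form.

At s=2: α = (6·2 - 6)/(2 + 2) = 3/2. At s=-2: β = (6·(-2) - 6)/(-2 - 2) = 9/2
Result: (3/2)/(s - 2) + (9/2)/(s + 2)


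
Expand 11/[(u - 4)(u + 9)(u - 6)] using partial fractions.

Using cover-up method: P = -11/26, Q = 11/195, R = 11/30
Result: (-11/26)/(u - 4) + (11/195)/(u + 9) + (11/30)/(u - 6)


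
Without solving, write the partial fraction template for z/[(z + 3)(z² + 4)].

Linear + irreducible quadratic: A/(z + 3) + (Bz + C)/(z² + 4)


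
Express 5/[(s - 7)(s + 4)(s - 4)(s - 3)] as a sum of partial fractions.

Using Heaviside cover-up: (5/132)/(s - 7) - (5/616)/(s + 4) - (5/24)/(s - 4) + (5/28)/(s - 3)


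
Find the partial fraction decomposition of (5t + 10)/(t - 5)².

(5t + 10) = A(t - 5) + B. At t = 5: B = 5·5 + 10 = 35. Coeff of t: A = 5
Result: 5/(t - 5) + 35/(t - 5)²


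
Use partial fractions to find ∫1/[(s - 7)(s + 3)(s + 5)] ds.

Cover-up: P = 1/120, Q = -1/20, R = 1/24. Decomposition: (1/120)/(s - 7) - (1/20)/(s + 3) + (1/24)/(s + 5). Integrate each term: (1/120) ln|(s - 7)| - (1/20) ln|(s + 3)| + (1/24) ln|(s + 5)| + C


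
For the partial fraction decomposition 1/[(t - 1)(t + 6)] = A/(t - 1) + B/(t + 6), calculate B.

Cover-up at t = -6: B = 1/(-6 - 1) = -1/7


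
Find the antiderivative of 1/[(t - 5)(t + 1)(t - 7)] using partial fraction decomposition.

Cover-up: A = -1/12, B = 1/48, C = 1/16. Decomposition: (-1/12)/(t - 5) + (1/48)/(t + 1) + (1/16)/(t - 7). Integrate each term: (-1/12) ln|(t - 5)| + (1/48) ln|(t + 1)| + (1/16) ln|(t - 7)| + C


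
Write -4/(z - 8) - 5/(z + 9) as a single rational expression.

Common denominator (z - 8)(z + 9). Numerator: -4(z + 9) - 5(z - 8) = (-4z - 36) - (5z - 40) = -9z + 4
Result: (-9z + 4)/[(z - 8)(z + 9)]


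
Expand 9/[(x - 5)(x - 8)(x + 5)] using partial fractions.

Using cover-up method: A = -3/10, B = 3/13, C = 9/130
Result: (-3/10)/(x - 5) + (3/13)/(x - 8) + (9/130)/(x + 5)


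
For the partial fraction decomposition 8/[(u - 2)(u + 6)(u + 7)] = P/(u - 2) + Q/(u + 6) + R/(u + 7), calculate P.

Cover-up at u = 2: P = 8/[(2 + 6)(2 + 7)] = 8/[(8)(9)] = 8/72 = 1/9


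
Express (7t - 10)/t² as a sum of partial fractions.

(7t - 10) = At + B. At t = 0: B = 7·0 - 10 = -10. Coeff of t: A = 7
Result: 7/t - 10/t²


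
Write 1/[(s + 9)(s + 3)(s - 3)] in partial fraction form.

Using cover-up method: A = 1/72, B = -1/36, C = 1/72
Result: (1/72)/(s + 9) - (1/36)/(s + 3) + (1/72)/(s - 3)


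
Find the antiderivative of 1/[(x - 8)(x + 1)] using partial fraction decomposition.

Decompose: 1/[(x - 8)(x + 1)] = (1/9)/(x - 8) - (1/9)/(x + 1). Integrate each term: (1/9) ln|(x - 8)| - (1/9) ln|(x + 1)| + C


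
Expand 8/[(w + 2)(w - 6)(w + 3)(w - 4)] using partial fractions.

Using Heaviside cover-up: (1/6)/(w + 2) + (1/18)/(w - 6) - (8/63)/(w + 3) - (2/21)/(w - 4)


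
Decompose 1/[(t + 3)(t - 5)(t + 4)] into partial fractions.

Using cover-up method: P = -1/8, Q = 1/72, R = 1/9
Result: (-1/8)/(t + 3) + (1/72)/(t - 5) + (1/9)/(t + 4)


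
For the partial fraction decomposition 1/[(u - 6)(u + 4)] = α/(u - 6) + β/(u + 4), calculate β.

Cover-up at u = -4: β = 1/(-4 - 6) = -1/10


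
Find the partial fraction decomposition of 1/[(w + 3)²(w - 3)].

Cover-up at w=3: R = 1/(3 + 3)² = 1/36. Cover-up at w=-3: Q = 1/(-3 - 3) = -1/6. Comparing w² coeff: P = -R = -1/36
Result: (-1/36)/(w + 3) - (1/6)/(w + 3)² + (1/36)/(w - 3)


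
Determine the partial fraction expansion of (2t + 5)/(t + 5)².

(2t + 5) = P(t + 5) + Q. At t = -5: Q = 2·(-5) + 5 = -5. Coeff of t: P = 2
Result: 2/(t + 5) - 5/(t + 5)²


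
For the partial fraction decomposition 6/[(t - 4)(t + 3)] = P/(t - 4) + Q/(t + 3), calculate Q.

Cover-up at t = -3: Q = 6/(-3 - 4) = -6/7


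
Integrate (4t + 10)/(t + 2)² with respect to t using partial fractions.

Decompose: P = 4, Q = 4·(-2) + 10 = 2, so (4t + 10)/(t + 2)² = 4/(t + 2) + 2/(t + 2)². Integrate: ∫ P/(t + 2) dt = 4 ln|(t + 2)|; ∫ Q/(t + 2)² dt = -2/(t + 2). Sum: 4 ln|(t + 2)| - 2/(t + 2) + C


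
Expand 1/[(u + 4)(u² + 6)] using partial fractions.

Cover-up at u = -4: α = 1/((-4)² + 6) = 1/22. Then β = -α = -1/22, γ = -α·(0 - 4) = 2/11
Result: (1/22)/(u + 4) - ((1/22)u - 2/11)/(u² + 6)


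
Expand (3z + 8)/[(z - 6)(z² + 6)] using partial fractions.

At z=6: α = (3·6 + 8)/(6² + 6) = 13/21. β = -α = -13/21, γ = 3 - 6·α = -5/7
Result: (13/21)/(z - 6) - ((13/21)z + 5/7)/(z² + 6)


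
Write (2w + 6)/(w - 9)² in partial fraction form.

(2w + 6) = P(w - 9) + Q. At w = 9: Q = 2·9 + 6 = 24. Coeff of w: P = 2
Result: 2/(w - 9) + 24/(w - 9)²


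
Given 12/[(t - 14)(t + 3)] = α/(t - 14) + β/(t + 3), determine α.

Cover-up at t = 14: α = 12/(14 + 3) = 12/17


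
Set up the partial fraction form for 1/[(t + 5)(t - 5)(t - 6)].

Three distinct linear factors: A/(t + 5) + B/(t - 5) + C/(t - 6)


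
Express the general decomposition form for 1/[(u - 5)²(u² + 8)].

Repeated linear + quadratic: A/(u - 5) + B/(u - 5)² + (Cu + D)/(u² + 8)


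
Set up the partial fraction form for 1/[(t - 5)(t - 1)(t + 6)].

Three distinct linear factors: α/(t - 5) + β/(t - 1) + γ/(t + 6)


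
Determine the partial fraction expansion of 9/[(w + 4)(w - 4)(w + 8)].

Using cover-up method: A = -9/32, B = 3/32, C = 3/16
Result: (-9/32)/(w + 4) + (3/32)/(w - 4) + (3/16)/(w + 8)


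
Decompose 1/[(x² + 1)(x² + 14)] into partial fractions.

Coefficient matching gives α = γ = 0, β = 1/(14-1) = 1/13, δ = -β = -1/13
Result: (1/13)/(x² + 1) - (1/13)/(x² + 14)


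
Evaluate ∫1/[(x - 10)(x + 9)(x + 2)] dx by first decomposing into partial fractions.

Cover-up: P = 1/228, Q = 1/133, R = -1/84. Decomposition: (1/228)/(x - 10) + (1/133)/(x + 9) - (1/84)/(x + 2). Integrate each term: (1/228) ln|(x - 10)| + (1/133) ln|(x + 9)| - (1/84) ln|(x + 2)| + C


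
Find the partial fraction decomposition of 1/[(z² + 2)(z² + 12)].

Coefficient matching gives A = C = 0, B = 1/(12-2) = 1/10, D = -B = -1/10
Result: (1/10)/(z² + 2) - (1/10)/(z² + 12)


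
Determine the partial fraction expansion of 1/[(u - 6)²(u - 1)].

Cover-up at u=1: R = 1/(1 - 6)² = 1/25. Cover-up at u=6: Q = 1/(6 - 1) = 1/5. Comparing u² coeff: P = -R = -1/25
Result: (-1/25)/(u - 6) + (1/5)/(u - 6)² + (1/25)/(u - 1)


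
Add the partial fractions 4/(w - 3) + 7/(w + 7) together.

Common denominator (w - 3)(w + 7). Numerator: 4(w + 7) + 7(w - 3) = (4w + 28) + (7w - 21) = 11w + 7
Result: (11w + 7)/[(w - 3)(w + 7)]


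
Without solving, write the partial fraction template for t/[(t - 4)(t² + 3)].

Linear + irreducible quadratic: α/(t - 4) + (βt + γ)/(t² + 3)


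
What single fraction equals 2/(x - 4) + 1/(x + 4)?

Common denominator (x - 4)(x + 4). Numerator: 2(x + 4) + 1(x - 4) = (2x + 8) + (x - 4) = 3x + 4
Result: (3x + 4)/[(x - 4)(x + 4)]


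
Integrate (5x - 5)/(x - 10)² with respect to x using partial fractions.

Decompose: P = 5, Q = 5·10 - 5 = 45, so (5x - 5)/(x - 10)² = 5/(x - 10) + 45/(x - 10)². Integrate: ∫ P/(x - 10) dx = 5 ln|(x - 10)|; ∫ Q/(x - 10)² dx = -45/(x - 10). Sum: 5 ln|(x - 10)| - 45/(x - 10) + C
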